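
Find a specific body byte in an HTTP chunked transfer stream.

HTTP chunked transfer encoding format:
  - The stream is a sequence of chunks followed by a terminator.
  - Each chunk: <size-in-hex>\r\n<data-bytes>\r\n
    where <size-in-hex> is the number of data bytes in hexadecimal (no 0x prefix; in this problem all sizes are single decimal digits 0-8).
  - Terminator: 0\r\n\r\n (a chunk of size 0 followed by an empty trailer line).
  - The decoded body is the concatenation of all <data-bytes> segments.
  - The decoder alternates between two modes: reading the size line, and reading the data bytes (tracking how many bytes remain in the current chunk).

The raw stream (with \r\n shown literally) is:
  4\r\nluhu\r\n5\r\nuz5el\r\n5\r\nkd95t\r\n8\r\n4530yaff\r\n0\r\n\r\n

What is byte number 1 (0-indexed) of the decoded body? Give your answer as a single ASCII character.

Chunk 1: stream[0..1]='4' size=0x4=4, data at stream[3..7]='luhu' -> body[0..4], body so far='luhu'
Chunk 2: stream[9..10]='5' size=0x5=5, data at stream[12..17]='uz5el' -> body[4..9], body so far='luhuuz5el'
Chunk 3: stream[19..20]='5' size=0x5=5, data at stream[22..27]='kd95t' -> body[9..14], body so far='luhuuz5elkd95t'
Chunk 4: stream[29..30]='8' size=0x8=8, data at stream[32..40]='4530yaff' -> body[14..22], body so far='luhuuz5elkd95t4530yaff'
Chunk 5: stream[42..43]='0' size=0 (terminator). Final body='luhuuz5elkd95t4530yaff' (22 bytes)
Body byte 1 = 'u'

Answer: u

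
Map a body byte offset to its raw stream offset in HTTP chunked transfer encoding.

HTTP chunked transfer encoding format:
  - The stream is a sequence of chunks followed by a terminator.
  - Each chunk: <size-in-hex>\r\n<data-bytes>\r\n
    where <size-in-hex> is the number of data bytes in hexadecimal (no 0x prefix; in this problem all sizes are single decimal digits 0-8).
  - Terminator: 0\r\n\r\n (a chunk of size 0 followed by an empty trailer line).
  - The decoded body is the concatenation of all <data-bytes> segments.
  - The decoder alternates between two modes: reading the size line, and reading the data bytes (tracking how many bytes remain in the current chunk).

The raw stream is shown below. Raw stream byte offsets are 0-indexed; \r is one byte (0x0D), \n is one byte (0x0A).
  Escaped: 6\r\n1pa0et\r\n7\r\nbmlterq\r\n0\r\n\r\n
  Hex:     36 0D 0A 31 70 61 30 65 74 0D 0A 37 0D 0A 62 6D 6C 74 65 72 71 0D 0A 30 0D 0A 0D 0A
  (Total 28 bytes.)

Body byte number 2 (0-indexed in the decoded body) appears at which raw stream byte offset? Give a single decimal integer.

Chunk 1: stream[0..1]='6' size=0x6=6, data at stream[3..9]='1pa0et' -> body[0..6], body so far='1pa0et'
Chunk 2: stream[11..12]='7' size=0x7=7, data at stream[14..21]='bmlterq' -> body[6..13], body so far='1pa0etbmlterq'
Chunk 3: stream[23..24]='0' size=0 (terminator). Final body='1pa0etbmlterq' (13 bytes)
Body byte 2 at stream offset 5

Answer: 5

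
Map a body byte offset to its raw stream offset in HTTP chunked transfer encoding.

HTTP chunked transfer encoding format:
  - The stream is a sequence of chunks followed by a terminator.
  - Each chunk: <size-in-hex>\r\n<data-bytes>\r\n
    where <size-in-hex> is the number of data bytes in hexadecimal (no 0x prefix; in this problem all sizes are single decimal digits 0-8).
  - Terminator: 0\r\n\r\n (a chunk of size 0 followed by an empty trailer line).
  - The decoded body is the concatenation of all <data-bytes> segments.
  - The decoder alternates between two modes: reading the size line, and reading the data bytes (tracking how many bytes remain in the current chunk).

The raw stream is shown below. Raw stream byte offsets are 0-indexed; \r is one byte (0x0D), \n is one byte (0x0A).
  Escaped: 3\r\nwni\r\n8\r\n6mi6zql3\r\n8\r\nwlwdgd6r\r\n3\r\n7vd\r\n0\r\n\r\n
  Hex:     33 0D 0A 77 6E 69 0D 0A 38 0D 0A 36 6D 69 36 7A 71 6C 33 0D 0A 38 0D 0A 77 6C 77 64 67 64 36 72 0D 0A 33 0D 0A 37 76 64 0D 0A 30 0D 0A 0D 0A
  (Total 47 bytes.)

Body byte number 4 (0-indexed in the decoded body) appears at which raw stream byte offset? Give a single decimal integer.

Answer: 12

Derivation:
Chunk 1: stream[0..1]='3' size=0x3=3, data at stream[3..6]='wni' -> body[0..3], body so far='wni'
Chunk 2: stream[8..9]='8' size=0x8=8, data at stream[11..19]='6mi6zql3' -> body[3..11], body so far='wni6mi6zql3'
Chunk 3: stream[21..22]='8' size=0x8=8, data at stream[24..32]='wlwdgd6r' -> body[11..19], body so far='wni6mi6zql3wlwdgd6r'
Chunk 4: stream[34..35]='3' size=0x3=3, data at stream[37..40]='7vd' -> body[19..22], body so far='wni6mi6zql3wlwdgd6r7vd'
Chunk 5: stream[42..43]='0' size=0 (terminator). Final body='wni6mi6zql3wlwdgd6r7vd' (22 bytes)
Body byte 4 at stream offset 12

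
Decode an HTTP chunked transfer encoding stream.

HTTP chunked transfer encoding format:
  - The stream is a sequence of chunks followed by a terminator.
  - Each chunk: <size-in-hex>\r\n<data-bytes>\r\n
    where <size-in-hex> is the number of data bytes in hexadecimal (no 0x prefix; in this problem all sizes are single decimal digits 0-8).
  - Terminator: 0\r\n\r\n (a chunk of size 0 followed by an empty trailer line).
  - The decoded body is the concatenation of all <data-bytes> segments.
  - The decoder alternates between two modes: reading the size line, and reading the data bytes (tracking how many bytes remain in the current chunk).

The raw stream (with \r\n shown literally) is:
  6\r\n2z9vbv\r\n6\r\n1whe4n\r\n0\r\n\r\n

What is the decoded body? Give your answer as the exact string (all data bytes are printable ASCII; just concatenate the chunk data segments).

Chunk 1: stream[0..1]='6' size=0x6=6, data at stream[3..9]='2z9vbv' -> body[0..6], body so far='2z9vbv'
Chunk 2: stream[11..12]='6' size=0x6=6, data at stream[14..20]='1whe4n' -> body[6..12], body so far='2z9vbv1whe4n'
Chunk 3: stream[22..23]='0' size=0 (terminator). Final body='2z9vbv1whe4n' (12 bytes)

Answer: 2z9vbv1whe4n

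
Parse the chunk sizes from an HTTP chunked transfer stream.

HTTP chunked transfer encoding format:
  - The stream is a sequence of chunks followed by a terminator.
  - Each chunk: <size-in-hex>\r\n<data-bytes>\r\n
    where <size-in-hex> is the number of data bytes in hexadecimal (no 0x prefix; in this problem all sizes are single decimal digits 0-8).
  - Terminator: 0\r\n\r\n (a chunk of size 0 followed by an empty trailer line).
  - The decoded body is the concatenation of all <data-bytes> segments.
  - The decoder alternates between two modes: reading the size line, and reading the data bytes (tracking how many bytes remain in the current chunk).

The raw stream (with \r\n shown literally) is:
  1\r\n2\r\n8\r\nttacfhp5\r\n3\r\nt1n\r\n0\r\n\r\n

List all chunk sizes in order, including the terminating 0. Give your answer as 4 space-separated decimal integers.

Chunk 1: stream[0..1]='1' size=0x1=1, data at stream[3..4]='2' -> body[0..1], body so far='2'
Chunk 2: stream[6..7]='8' size=0x8=8, data at stream[9..17]='ttacfhp5' -> body[1..9], body so far='2ttacfhp5'
Chunk 3: stream[19..20]='3' size=0x3=3, data at stream[22..25]='t1n' -> body[9..12], body so far='2ttacfhp5t1n'
Chunk 4: stream[27..28]='0' size=0 (terminator). Final body='2ttacfhp5t1n' (12 bytes)

Answer: 1 8 3 0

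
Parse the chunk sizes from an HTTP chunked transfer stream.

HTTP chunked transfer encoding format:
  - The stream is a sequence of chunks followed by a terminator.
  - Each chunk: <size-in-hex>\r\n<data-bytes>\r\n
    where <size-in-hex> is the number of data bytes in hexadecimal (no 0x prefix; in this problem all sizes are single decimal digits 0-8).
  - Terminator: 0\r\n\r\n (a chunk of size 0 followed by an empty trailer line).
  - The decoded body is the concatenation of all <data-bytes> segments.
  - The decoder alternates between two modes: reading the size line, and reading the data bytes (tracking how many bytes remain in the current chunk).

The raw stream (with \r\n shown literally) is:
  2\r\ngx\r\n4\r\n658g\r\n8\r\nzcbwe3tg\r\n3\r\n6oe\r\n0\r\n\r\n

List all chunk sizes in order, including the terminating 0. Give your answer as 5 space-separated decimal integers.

Chunk 1: stream[0..1]='2' size=0x2=2, data at stream[3..5]='gx' -> body[0..2], body so far='gx'
Chunk 2: stream[7..8]='4' size=0x4=4, data at stream[10..14]='658g' -> body[2..6], body so far='gx658g'
Chunk 3: stream[16..17]='8' size=0x8=8, data at stream[19..27]='zcbwe3tg' -> body[6..14], body so far='gx658gzcbwe3tg'
Chunk 4: stream[29..30]='3' size=0x3=3, data at stream[32..35]='6oe' -> body[14..17], body so far='gx658gzcbwe3tg6oe'
Chunk 5: stream[37..38]='0' size=0 (terminator). Final body='gx658gzcbwe3tg6oe' (17 bytes)

Answer: 2 4 8 3 0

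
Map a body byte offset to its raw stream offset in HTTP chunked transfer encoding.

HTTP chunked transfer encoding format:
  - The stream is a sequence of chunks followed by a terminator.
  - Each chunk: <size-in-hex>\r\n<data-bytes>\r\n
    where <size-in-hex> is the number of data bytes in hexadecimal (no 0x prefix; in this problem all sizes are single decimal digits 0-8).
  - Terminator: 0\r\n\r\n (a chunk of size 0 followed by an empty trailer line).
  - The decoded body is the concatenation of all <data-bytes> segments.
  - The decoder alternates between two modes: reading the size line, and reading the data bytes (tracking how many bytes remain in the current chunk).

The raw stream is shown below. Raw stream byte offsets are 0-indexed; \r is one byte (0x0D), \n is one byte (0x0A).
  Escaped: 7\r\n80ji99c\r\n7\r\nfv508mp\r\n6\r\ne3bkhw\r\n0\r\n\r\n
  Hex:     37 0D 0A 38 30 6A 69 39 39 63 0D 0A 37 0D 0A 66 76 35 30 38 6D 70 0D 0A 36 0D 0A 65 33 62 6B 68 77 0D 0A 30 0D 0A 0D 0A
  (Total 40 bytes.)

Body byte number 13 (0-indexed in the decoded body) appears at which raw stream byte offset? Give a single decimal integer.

Answer: 21

Derivation:
Chunk 1: stream[0..1]='7' size=0x7=7, data at stream[3..10]='80ji99c' -> body[0..7], body so far='80ji99c'
Chunk 2: stream[12..13]='7' size=0x7=7, data at stream[15..22]='fv508mp' -> body[7..14], body so far='80ji99cfv508mp'
Chunk 3: stream[24..25]='6' size=0x6=6, data at stream[27..33]='e3bkhw' -> body[14..20], body so far='80ji99cfv508mpe3bkhw'
Chunk 4: stream[35..36]='0' size=0 (terminator). Final body='80ji99cfv508mpe3bkhw' (20 bytes)
Body byte 13 at stream offset 21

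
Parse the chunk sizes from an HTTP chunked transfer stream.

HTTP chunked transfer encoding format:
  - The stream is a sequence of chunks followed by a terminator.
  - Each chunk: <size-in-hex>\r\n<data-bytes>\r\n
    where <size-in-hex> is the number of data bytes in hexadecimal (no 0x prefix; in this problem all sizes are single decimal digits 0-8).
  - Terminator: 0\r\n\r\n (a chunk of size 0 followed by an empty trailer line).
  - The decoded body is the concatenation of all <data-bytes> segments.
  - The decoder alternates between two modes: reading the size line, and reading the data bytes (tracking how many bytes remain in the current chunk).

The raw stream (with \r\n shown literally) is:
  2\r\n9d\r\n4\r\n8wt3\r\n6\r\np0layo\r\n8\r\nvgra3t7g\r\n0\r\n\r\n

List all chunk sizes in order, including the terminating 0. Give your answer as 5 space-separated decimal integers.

Chunk 1: stream[0..1]='2' size=0x2=2, data at stream[3..5]='9d' -> body[0..2], body so far='9d'
Chunk 2: stream[7..8]='4' size=0x4=4, data at stream[10..14]='8wt3' -> body[2..6], body so far='9d8wt3'
Chunk 3: stream[16..17]='6' size=0x6=6, data at stream[19..25]='p0layo' -> body[6..12], body so far='9d8wt3p0layo'
Chunk 4: stream[27..28]='8' size=0x8=8, data at stream[30..38]='vgra3t7g' -> body[12..20], body so far='9d8wt3p0layovgra3t7g'
Chunk 5: stream[40..41]='0' size=0 (terminator). Final body='9d8wt3p0layovgra3t7g' (20 bytes)

Answer: 2 4 6 8 0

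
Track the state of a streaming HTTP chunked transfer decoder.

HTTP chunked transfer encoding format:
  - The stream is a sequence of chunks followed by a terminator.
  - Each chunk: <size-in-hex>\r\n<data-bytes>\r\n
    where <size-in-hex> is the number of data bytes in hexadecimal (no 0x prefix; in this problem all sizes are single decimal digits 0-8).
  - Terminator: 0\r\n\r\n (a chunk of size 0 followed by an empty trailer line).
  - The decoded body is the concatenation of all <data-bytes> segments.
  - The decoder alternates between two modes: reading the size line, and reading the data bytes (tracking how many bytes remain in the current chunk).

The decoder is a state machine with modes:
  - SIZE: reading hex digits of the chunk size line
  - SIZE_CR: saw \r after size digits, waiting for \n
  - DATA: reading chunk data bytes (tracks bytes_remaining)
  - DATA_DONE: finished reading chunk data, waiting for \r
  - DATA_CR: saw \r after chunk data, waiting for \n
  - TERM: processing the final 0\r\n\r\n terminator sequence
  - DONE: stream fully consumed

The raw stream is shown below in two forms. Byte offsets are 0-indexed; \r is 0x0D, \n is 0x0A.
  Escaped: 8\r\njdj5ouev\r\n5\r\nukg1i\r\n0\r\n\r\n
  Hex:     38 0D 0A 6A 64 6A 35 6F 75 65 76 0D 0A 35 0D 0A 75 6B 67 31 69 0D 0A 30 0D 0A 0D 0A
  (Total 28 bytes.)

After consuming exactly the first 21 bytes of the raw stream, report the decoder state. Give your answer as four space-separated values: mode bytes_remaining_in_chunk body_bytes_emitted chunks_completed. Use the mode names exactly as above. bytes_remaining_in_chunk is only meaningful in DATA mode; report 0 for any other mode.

Byte 0 = '8': mode=SIZE remaining=0 emitted=0 chunks_done=0
Byte 1 = 0x0D: mode=SIZE_CR remaining=0 emitted=0 chunks_done=0
Byte 2 = 0x0A: mode=DATA remaining=8 emitted=0 chunks_done=0
Byte 3 = 'j': mode=DATA remaining=7 emitted=1 chunks_done=0
Byte 4 = 'd': mode=DATA remaining=6 emitted=2 chunks_done=0
Byte 5 = 'j': mode=DATA remaining=5 emitted=3 chunks_done=0
Byte 6 = '5': mode=DATA remaining=4 emitted=4 chunks_done=0
Byte 7 = 'o': mode=DATA remaining=3 emitted=5 chunks_done=0
Byte 8 = 'u': mode=DATA remaining=2 emitted=6 chunks_done=0
Byte 9 = 'e': mode=DATA remaining=1 emitted=7 chunks_done=0
Byte 10 = 'v': mode=DATA_DONE remaining=0 emitted=8 chunks_done=0
Byte 11 = 0x0D: mode=DATA_CR remaining=0 emitted=8 chunks_done=0
Byte 12 = 0x0A: mode=SIZE remaining=0 emitted=8 chunks_done=1
Byte 13 = '5': mode=SIZE remaining=0 emitted=8 chunks_done=1
Byte 14 = 0x0D: mode=SIZE_CR remaining=0 emitted=8 chunks_done=1
Byte 15 = 0x0A: mode=DATA remaining=5 emitted=8 chunks_done=1
Byte 16 = 'u': mode=DATA remaining=4 emitted=9 chunks_done=1
Byte 17 = 'k': mode=DATA remaining=3 emitted=10 chunks_done=1
Byte 18 = 'g': mode=DATA remaining=2 emitted=11 chunks_done=1
Byte 19 = '1': mode=DATA remaining=1 emitted=12 chunks_done=1
Byte 20 = 'i': mode=DATA_DONE remaining=0 emitted=13 chunks_done=1

Answer: DATA_DONE 0 13 1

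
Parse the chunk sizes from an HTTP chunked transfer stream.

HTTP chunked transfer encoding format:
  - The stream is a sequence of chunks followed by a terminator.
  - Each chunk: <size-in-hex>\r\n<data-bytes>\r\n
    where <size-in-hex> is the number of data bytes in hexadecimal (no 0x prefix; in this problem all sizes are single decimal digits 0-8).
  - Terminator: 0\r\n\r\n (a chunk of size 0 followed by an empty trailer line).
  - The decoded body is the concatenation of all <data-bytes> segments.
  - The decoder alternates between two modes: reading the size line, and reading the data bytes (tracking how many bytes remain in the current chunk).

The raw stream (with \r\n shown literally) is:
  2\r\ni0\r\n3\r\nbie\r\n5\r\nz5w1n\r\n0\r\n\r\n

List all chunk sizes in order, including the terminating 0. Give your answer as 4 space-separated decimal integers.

Answer: 2 3 5 0

Derivation:
Chunk 1: stream[0..1]='2' size=0x2=2, data at stream[3..5]='i0' -> body[0..2], body so far='i0'
Chunk 2: stream[7..8]='3' size=0x3=3, data at stream[10..13]='bie' -> body[2..5], body so far='i0bie'
Chunk 3: stream[15..16]='5' size=0x5=5, data at stream[18..23]='z5w1n' -> body[5..10], body so far='i0biez5w1n'
Chunk 4: stream[25..26]='0' size=0 (terminator). Final body='i0biez5w1n' (10 bytes)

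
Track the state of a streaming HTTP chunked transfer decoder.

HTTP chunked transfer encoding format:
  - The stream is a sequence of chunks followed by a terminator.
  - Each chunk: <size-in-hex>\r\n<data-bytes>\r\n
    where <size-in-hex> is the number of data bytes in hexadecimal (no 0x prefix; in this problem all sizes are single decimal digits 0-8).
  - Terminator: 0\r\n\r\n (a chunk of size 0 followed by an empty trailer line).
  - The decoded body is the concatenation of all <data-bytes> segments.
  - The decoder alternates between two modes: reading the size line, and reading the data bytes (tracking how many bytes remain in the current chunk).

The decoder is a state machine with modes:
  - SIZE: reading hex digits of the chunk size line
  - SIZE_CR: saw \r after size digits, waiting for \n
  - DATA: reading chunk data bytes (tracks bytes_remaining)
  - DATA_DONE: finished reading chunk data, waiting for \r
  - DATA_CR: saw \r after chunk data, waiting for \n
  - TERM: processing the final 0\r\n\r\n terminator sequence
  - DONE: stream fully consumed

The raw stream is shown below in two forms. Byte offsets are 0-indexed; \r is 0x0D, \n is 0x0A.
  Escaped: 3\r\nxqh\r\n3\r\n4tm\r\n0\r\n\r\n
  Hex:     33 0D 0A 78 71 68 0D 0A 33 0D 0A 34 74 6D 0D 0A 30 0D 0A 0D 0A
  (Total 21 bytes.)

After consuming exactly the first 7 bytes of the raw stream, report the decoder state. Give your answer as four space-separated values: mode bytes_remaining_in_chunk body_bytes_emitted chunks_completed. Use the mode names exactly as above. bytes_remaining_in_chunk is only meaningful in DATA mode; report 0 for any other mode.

Answer: DATA_CR 0 3 0

Derivation:
Byte 0 = '3': mode=SIZE remaining=0 emitted=0 chunks_done=0
Byte 1 = 0x0D: mode=SIZE_CR remaining=0 emitted=0 chunks_done=0
Byte 2 = 0x0A: mode=DATA remaining=3 emitted=0 chunks_done=0
Byte 3 = 'x': mode=DATA remaining=2 emitted=1 chunks_done=0
Byte 4 = 'q': mode=DATA remaining=1 emitted=2 chunks_done=0
Byte 5 = 'h': mode=DATA_DONE remaining=0 emitted=3 chunks_done=0
Byte 6 = 0x0D: mode=DATA_CR remaining=0 emitted=3 chunks_done=0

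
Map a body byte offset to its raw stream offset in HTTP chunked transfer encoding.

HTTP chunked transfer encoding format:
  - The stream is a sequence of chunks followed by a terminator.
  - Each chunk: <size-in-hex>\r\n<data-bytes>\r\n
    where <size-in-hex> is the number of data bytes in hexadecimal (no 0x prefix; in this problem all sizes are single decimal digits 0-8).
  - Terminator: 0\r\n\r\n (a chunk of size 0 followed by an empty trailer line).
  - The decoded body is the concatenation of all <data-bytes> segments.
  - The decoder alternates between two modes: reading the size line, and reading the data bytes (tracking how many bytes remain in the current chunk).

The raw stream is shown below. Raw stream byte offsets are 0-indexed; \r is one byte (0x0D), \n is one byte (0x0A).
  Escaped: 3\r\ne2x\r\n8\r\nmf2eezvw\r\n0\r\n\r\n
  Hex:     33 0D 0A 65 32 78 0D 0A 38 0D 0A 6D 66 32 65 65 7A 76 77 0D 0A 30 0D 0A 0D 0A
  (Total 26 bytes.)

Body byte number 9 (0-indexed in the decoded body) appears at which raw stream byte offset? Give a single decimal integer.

Answer: 17

Derivation:
Chunk 1: stream[0..1]='3' size=0x3=3, data at stream[3..6]='e2x' -> body[0..3], body so far='e2x'
Chunk 2: stream[8..9]='8' size=0x8=8, data at stream[11..19]='mf2eezvw' -> body[3..11], body so far='e2xmf2eezvw'
Chunk 3: stream[21..22]='0' size=0 (terminator). Final body='e2xmf2eezvw' (11 bytes)
Body byte 9 at stream offset 17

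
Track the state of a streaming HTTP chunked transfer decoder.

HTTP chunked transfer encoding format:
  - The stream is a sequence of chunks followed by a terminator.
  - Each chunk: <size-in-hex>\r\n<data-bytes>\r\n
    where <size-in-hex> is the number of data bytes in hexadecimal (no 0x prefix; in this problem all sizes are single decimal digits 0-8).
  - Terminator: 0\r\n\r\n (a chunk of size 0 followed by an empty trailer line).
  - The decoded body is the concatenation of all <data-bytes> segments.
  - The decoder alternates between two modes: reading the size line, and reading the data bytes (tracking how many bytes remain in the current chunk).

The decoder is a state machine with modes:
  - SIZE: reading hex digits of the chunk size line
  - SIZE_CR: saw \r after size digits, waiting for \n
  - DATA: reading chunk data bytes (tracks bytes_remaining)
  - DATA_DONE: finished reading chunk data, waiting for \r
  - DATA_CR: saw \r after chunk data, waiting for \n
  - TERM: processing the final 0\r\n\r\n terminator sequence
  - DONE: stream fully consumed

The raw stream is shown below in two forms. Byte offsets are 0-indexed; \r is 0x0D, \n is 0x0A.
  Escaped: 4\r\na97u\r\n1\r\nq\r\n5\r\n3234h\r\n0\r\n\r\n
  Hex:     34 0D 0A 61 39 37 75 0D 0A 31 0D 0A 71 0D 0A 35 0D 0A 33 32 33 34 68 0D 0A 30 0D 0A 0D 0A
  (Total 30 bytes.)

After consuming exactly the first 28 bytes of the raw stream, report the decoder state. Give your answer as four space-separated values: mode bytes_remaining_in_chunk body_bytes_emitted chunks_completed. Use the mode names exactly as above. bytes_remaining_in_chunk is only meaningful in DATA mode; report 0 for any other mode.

Byte 0 = '4': mode=SIZE remaining=0 emitted=0 chunks_done=0
Byte 1 = 0x0D: mode=SIZE_CR remaining=0 emitted=0 chunks_done=0
Byte 2 = 0x0A: mode=DATA remaining=4 emitted=0 chunks_done=0
Byte 3 = 'a': mode=DATA remaining=3 emitted=1 chunks_done=0
Byte 4 = '9': mode=DATA remaining=2 emitted=2 chunks_done=0
Byte 5 = '7': mode=DATA remaining=1 emitted=3 chunks_done=0
Byte 6 = 'u': mode=DATA_DONE remaining=0 emitted=4 chunks_done=0
Byte 7 = 0x0D: mode=DATA_CR remaining=0 emitted=4 chunks_done=0
Byte 8 = 0x0A: mode=SIZE remaining=0 emitted=4 chunks_done=1
Byte 9 = '1': mode=SIZE remaining=0 emitted=4 chunks_done=1
Byte 10 = 0x0D: mode=SIZE_CR remaining=0 emitted=4 chunks_done=1
Byte 11 = 0x0A: mode=DATA remaining=1 emitted=4 chunks_done=1
Byte 12 = 'q': mode=DATA_DONE remaining=0 emitted=5 chunks_done=1
Byte 13 = 0x0D: mode=DATA_CR remaining=0 emitted=5 chunks_done=1
Byte 14 = 0x0A: mode=SIZE remaining=0 emitted=5 chunks_done=2
Byte 15 = '5': mode=SIZE remaining=0 emitted=5 chunks_done=2
Byte 16 = 0x0D: mode=SIZE_CR remaining=0 emitted=5 chunks_done=2
Byte 17 = 0x0A: mode=DATA remaining=5 emitted=5 chunks_done=2
Byte 18 = '3': mode=DATA remaining=4 emitted=6 chunks_done=2
Byte 19 = '2': mode=DATA remaining=3 emitted=7 chunks_done=2
Byte 20 = '3': mode=DATA remaining=2 emitted=8 chunks_done=2
Byte 21 = '4': mode=DATA remaining=1 emitted=9 chunks_done=2
Byte 22 = 'h': mode=DATA_DONE remaining=0 emitted=10 chunks_done=2
Byte 23 = 0x0D: mode=DATA_CR remaining=0 emitted=10 chunks_done=2
Byte 24 = 0x0A: mode=SIZE remaining=0 emitted=10 chunks_done=3
Byte 25 = '0': mode=SIZE remaining=0 emitted=10 chunks_done=3
Byte 26 = 0x0D: mode=SIZE_CR remaining=0 emitted=10 chunks_done=3
Byte 27 = 0x0A: mode=TERM remaining=0 emitted=10 chunks_done=3

Answer: TERM 0 10 3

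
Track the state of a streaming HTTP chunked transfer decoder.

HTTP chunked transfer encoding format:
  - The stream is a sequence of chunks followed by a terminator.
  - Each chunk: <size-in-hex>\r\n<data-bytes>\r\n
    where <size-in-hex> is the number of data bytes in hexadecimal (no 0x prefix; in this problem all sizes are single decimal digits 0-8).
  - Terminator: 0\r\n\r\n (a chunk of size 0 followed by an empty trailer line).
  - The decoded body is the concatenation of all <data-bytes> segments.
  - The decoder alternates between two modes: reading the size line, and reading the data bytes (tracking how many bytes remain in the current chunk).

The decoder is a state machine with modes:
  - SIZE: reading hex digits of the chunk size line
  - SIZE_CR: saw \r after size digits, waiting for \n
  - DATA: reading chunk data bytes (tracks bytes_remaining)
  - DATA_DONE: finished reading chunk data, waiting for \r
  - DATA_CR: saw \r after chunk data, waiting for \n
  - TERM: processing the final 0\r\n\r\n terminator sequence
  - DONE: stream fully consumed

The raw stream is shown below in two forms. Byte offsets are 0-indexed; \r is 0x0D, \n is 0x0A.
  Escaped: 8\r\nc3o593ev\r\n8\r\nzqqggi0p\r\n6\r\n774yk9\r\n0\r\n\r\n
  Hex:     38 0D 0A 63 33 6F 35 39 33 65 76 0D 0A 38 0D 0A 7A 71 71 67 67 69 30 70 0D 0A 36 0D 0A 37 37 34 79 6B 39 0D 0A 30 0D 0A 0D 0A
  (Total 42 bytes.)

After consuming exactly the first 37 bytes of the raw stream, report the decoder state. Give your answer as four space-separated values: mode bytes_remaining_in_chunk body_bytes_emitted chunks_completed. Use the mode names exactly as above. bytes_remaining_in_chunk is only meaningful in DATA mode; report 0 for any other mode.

Byte 0 = '8': mode=SIZE remaining=0 emitted=0 chunks_done=0
Byte 1 = 0x0D: mode=SIZE_CR remaining=0 emitted=0 chunks_done=0
Byte 2 = 0x0A: mode=DATA remaining=8 emitted=0 chunks_done=0
Byte 3 = 'c': mode=DATA remaining=7 emitted=1 chunks_done=0
Byte 4 = '3': mode=DATA remaining=6 emitted=2 chunks_done=0
Byte 5 = 'o': mode=DATA remaining=5 emitted=3 chunks_done=0
Byte 6 = '5': mode=DATA remaining=4 emitted=4 chunks_done=0
Byte 7 = '9': mode=DATA remaining=3 emitted=5 chunks_done=0
Byte 8 = '3': mode=DATA remaining=2 emitted=6 chunks_done=0
Byte 9 = 'e': mode=DATA remaining=1 emitted=7 chunks_done=0
Byte 10 = 'v': mode=DATA_DONE remaining=0 emitted=8 chunks_done=0
Byte 11 = 0x0D: mode=DATA_CR remaining=0 emitted=8 chunks_done=0
Byte 12 = 0x0A: mode=SIZE remaining=0 emitted=8 chunks_done=1
Byte 13 = '8': mode=SIZE remaining=0 emitted=8 chunks_done=1
Byte 14 = 0x0D: mode=SIZE_CR remaining=0 emitted=8 chunks_done=1
Byte 15 = 0x0A: mode=DATA remaining=8 emitted=8 chunks_done=1
Byte 16 = 'z': mode=DATA remaining=7 emitted=9 chunks_done=1
Byte 17 = 'q': mode=DATA remaining=6 emitted=10 chunks_done=1
Byte 18 = 'q': mode=DATA remaining=5 emitted=11 chunks_done=1
Byte 19 = 'g': mode=DATA remaining=4 emitted=12 chunks_done=1
Byte 20 = 'g': mode=DATA remaining=3 emitted=13 chunks_done=1
Byte 21 = 'i': mode=DATA remaining=2 emitted=14 chunks_done=1
Byte 22 = '0': mode=DATA remaining=1 emitted=15 chunks_done=1
Byte 23 = 'p': mode=DATA_DONE remaining=0 emitted=16 chunks_done=1
Byte 24 = 0x0D: mode=DATA_CR remaining=0 emitted=16 chunks_done=1
Byte 25 = 0x0A: mode=SIZE remaining=0 emitted=16 chunks_done=2
Byte 26 = '6': mode=SIZE remaining=0 emitted=16 chunks_done=2
Byte 27 = 0x0D: mode=SIZE_CR remaining=0 emitted=16 chunks_done=2
Byte 28 = 0x0A: mode=DATA remaining=6 emitted=16 chunks_done=2
Byte 29 = '7': mode=DATA remaining=5 emitted=17 chunks_done=2
Byte 30 = '7': mode=DATA remaining=4 emitted=18 chunks_done=2
Byte 31 = '4': mode=DATA remaining=3 emitted=19 chunks_done=2
Byte 32 = 'y': mode=DATA remaining=2 emitted=20 chunks_done=2
Byte 33 = 'k': mode=DATA remaining=1 emitted=21 chunks_done=2
Byte 34 = '9': mode=DATA_DONE remaining=0 emitted=22 chunks_done=2
Byte 35 = 0x0D: mode=DATA_CR remaining=0 emitted=22 chunks_done=2
Byte 36 = 0x0A: mode=SIZE remaining=0 emitted=22 chunks_done=3

Answer: SIZE 0 22 3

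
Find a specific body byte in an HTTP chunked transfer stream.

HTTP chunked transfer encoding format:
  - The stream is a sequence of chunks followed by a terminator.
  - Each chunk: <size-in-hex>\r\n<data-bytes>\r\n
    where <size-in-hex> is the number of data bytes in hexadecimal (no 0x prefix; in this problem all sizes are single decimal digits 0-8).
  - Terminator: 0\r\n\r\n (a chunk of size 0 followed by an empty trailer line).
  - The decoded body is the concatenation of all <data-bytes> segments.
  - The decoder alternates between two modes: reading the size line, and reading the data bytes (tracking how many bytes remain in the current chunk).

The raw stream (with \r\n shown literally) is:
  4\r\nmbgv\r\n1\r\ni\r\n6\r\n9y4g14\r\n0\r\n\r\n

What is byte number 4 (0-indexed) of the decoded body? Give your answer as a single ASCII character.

Chunk 1: stream[0..1]='4' size=0x4=4, data at stream[3..7]='mbgv' -> body[0..4], body so far='mbgv'
Chunk 2: stream[9..10]='1' size=0x1=1, data at stream[12..13]='i' -> body[4..5], body so far='mbgvi'
Chunk 3: stream[15..16]='6' size=0x6=6, data at stream[18..24]='9y4g14' -> body[5..11], body so far='mbgvi9y4g14'
Chunk 4: stream[26..27]='0' size=0 (terminator). Final body='mbgvi9y4g14' (11 bytes)
Body byte 4 = 'i'

Answer: i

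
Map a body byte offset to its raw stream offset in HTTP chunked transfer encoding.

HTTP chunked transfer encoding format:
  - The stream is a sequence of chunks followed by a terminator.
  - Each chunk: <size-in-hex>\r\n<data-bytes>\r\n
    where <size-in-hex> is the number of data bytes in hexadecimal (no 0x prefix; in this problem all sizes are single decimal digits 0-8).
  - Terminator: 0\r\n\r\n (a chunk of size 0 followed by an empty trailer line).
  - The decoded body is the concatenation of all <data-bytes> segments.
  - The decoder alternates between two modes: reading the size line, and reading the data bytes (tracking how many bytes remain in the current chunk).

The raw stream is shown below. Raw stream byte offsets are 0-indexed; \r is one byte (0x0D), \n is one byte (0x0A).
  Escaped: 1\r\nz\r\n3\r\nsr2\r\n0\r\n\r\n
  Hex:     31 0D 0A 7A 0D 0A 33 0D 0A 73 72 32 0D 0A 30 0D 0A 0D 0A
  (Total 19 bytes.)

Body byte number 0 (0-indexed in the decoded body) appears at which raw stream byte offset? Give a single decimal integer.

Answer: 3

Derivation:
Chunk 1: stream[0..1]='1' size=0x1=1, data at stream[3..4]='z' -> body[0..1], body so far='z'
Chunk 2: stream[6..7]='3' size=0x3=3, data at stream[9..12]='sr2' -> body[1..4], body so far='zsr2'
Chunk 3: stream[14..15]='0' size=0 (terminator). Final body='zsr2' (4 bytes)
Body byte 0 at stream offset 3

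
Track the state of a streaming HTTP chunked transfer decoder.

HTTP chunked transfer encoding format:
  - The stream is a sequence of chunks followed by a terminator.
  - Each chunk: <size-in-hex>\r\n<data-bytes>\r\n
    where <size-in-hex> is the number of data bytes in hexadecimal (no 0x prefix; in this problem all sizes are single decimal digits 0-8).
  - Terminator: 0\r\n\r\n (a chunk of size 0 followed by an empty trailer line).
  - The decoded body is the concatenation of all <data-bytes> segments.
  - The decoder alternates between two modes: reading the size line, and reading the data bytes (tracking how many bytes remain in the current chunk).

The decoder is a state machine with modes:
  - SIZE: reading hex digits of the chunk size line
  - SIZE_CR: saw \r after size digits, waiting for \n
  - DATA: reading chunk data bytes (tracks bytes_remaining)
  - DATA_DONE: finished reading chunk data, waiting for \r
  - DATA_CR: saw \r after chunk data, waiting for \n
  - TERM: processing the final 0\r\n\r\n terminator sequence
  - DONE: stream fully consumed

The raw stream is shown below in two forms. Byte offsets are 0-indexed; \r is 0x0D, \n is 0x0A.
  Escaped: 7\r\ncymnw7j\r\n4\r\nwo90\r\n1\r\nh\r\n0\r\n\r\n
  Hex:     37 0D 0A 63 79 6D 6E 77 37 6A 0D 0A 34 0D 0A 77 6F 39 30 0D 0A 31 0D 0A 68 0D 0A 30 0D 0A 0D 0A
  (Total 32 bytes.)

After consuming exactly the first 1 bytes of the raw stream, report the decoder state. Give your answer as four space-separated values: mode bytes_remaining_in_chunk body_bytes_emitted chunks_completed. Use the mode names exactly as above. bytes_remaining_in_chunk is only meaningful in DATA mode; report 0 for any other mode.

Byte 0 = '7': mode=SIZE remaining=0 emitted=0 chunks_done=0

Answer: SIZE 0 0 0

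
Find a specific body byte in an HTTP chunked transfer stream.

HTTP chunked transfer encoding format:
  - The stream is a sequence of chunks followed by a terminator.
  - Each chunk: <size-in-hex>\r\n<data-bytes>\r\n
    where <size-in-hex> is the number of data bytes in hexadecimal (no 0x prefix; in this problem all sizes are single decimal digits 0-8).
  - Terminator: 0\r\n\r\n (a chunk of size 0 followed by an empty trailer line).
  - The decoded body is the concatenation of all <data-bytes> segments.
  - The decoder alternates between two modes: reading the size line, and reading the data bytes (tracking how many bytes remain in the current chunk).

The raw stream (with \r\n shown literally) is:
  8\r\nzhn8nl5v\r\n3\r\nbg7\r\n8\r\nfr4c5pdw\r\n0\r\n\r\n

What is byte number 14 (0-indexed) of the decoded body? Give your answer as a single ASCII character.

Answer: c

Derivation:
Chunk 1: stream[0..1]='8' size=0x8=8, data at stream[3..11]='zhn8nl5v' -> body[0..8], body so far='zhn8nl5v'
Chunk 2: stream[13..14]='3' size=0x3=3, data at stream[16..19]='bg7' -> body[8..11], body so far='zhn8nl5vbg7'
Chunk 3: stream[21..22]='8' size=0x8=8, data at stream[24..32]='fr4c5pdw' -> body[11..19], body so far='zhn8nl5vbg7fr4c5pdw'
Chunk 4: stream[34..35]='0' size=0 (terminator). Final body='zhn8nl5vbg7fr4c5pdw' (19 bytes)
Body byte 14 = 'c'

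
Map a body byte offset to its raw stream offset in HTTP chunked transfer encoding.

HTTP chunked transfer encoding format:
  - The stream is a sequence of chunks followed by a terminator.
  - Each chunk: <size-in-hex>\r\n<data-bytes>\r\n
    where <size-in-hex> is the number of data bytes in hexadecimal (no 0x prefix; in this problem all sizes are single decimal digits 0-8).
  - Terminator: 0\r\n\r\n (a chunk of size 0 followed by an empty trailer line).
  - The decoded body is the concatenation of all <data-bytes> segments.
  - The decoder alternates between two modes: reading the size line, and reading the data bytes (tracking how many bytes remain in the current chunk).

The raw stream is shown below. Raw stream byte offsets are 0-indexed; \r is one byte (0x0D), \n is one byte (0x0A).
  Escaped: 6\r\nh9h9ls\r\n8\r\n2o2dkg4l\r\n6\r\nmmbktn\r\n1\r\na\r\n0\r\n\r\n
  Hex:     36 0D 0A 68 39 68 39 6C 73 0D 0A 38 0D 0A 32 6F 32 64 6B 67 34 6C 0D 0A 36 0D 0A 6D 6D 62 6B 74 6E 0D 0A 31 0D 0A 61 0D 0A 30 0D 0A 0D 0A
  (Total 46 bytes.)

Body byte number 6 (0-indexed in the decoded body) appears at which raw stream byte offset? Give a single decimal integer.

Answer: 14

Derivation:
Chunk 1: stream[0..1]='6' size=0x6=6, data at stream[3..9]='h9h9ls' -> body[0..6], body so far='h9h9ls'
Chunk 2: stream[11..12]='8' size=0x8=8, data at stream[14..22]='2o2dkg4l' -> body[6..14], body so far='h9h9ls2o2dkg4l'
Chunk 3: stream[24..25]='6' size=0x6=6, data at stream[27..33]='mmbktn' -> body[14..20], body so far='h9h9ls2o2dkg4lmmbktn'
Chunk 4: stream[35..36]='1' size=0x1=1, data at stream[38..39]='a' -> body[20..21], body so far='h9h9ls2o2dkg4lmmbktna'
Chunk 5: stream[41..42]='0' size=0 (terminator). Final body='h9h9ls2o2dkg4lmmbktna' (21 bytes)
Body byte 6 at stream offset 14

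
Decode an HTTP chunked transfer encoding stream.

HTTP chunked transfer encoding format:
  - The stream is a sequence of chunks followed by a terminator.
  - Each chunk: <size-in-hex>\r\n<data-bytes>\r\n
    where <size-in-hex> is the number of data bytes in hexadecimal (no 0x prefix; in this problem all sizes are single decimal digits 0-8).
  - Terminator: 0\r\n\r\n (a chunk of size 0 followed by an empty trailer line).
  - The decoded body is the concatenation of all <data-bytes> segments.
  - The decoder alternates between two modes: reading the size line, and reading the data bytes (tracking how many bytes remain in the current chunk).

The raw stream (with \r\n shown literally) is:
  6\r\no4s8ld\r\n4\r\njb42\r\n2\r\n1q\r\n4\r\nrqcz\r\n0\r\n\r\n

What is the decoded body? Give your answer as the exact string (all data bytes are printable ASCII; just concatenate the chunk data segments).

Answer: o4s8ldjb421qrqcz

Derivation:
Chunk 1: stream[0..1]='6' size=0x6=6, data at stream[3..9]='o4s8ld' -> body[0..6], body so far='o4s8ld'
Chunk 2: stream[11..12]='4' size=0x4=4, data at stream[14..18]='jb42' -> body[6..10], body so far='o4s8ldjb42'
Chunk 3: stream[20..21]='2' size=0x2=2, data at stream[23..25]='1q' -> body[10..12], body so far='o4s8ldjb421q'
Chunk 4: stream[27..28]='4' size=0x4=4, data at stream[30..34]='rqcz' -> body[12..16], body so far='o4s8ldjb421qrqcz'
Chunk 5: stream[36..37]='0' size=0 (terminator). Final body='o4s8ldjb421qrqcz' (16 bytes)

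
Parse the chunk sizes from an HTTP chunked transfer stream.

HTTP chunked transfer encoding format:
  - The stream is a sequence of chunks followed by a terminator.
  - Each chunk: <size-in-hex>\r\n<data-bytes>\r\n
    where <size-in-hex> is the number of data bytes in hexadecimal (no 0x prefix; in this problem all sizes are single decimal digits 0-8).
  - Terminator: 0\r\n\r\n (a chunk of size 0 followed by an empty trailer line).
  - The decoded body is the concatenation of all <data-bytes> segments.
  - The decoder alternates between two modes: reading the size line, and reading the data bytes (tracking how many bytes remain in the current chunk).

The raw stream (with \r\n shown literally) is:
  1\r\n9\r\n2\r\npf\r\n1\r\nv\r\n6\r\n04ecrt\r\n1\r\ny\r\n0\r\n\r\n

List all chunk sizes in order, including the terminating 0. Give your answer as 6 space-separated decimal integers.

Chunk 1: stream[0..1]='1' size=0x1=1, data at stream[3..4]='9' -> body[0..1], body so far='9'
Chunk 2: stream[6..7]='2' size=0x2=2, data at stream[9..11]='pf' -> body[1..3], body so far='9pf'
Chunk 3: stream[13..14]='1' size=0x1=1, data at stream[16..17]='v' -> body[3..4], body so far='9pfv'
Chunk 4: stream[19..20]='6' size=0x6=6, data at stream[22..28]='04ecrt' -> body[4..10], body so far='9pfv04ecrt'
Chunk 5: stream[30..31]='1' size=0x1=1, data at stream[33..34]='y' -> body[10..11], body so far='9pfv04ecrty'
Chunk 6: stream[36..37]='0' size=0 (terminator). Final body='9pfv04ecrty' (11 bytes)

Answer: 1 2 1 6 1 0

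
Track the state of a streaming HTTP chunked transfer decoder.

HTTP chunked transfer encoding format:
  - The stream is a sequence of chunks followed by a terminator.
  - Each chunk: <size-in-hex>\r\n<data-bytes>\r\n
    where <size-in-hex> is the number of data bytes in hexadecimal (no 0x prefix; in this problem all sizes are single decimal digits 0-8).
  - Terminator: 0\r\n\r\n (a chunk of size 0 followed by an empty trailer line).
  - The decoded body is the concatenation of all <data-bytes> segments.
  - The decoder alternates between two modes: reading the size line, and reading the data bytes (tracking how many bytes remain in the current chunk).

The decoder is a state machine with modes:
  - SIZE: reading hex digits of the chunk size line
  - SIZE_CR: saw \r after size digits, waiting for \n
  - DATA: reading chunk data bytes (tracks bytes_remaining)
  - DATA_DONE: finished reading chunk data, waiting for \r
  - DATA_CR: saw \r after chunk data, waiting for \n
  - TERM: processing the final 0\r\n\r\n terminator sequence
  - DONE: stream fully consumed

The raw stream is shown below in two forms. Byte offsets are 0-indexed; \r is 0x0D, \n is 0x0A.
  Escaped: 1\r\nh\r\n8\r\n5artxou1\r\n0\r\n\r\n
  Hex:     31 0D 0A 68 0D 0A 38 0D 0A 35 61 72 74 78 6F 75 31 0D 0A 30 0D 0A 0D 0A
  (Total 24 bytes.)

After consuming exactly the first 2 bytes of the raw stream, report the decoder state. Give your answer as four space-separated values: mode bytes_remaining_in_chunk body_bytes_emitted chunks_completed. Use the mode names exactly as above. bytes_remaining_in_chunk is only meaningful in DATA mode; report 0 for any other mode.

Byte 0 = '1': mode=SIZE remaining=0 emitted=0 chunks_done=0
Byte 1 = 0x0D: mode=SIZE_CR remaining=0 emitted=0 chunks_done=0

Answer: SIZE_CR 0 0 0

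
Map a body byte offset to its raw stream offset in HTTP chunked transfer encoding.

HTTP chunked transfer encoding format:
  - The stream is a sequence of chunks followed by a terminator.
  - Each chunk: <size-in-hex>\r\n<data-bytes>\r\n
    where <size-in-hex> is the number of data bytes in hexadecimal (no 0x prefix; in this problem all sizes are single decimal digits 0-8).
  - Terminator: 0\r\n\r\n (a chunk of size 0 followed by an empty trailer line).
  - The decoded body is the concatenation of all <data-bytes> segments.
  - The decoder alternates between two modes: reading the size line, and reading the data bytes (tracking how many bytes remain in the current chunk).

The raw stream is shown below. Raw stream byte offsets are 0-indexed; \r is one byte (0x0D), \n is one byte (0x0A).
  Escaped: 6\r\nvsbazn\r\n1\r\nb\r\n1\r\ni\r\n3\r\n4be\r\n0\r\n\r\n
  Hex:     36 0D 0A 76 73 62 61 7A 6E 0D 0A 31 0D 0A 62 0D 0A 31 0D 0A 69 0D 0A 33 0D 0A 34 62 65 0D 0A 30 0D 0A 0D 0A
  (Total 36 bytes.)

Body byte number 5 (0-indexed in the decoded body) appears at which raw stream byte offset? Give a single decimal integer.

Chunk 1: stream[0..1]='6' size=0x6=6, data at stream[3..9]='vsbazn' -> body[0..6], body so far='vsbazn'
Chunk 2: stream[11..12]='1' size=0x1=1, data at stream[14..15]='b' -> body[6..7], body so far='vsbaznb'
Chunk 3: stream[17..18]='1' size=0x1=1, data at stream[20..21]='i' -> body[7..8], body so far='vsbaznbi'
Chunk 4: stream[23..24]='3' size=0x3=3, data at stream[26..29]='4be' -> body[8..11], body so far='vsbaznbi4be'
Chunk 5: stream[31..32]='0' size=0 (terminator). Final body='vsbaznbi4be' (11 bytes)
Body byte 5 at stream offset 8

Answer: 8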